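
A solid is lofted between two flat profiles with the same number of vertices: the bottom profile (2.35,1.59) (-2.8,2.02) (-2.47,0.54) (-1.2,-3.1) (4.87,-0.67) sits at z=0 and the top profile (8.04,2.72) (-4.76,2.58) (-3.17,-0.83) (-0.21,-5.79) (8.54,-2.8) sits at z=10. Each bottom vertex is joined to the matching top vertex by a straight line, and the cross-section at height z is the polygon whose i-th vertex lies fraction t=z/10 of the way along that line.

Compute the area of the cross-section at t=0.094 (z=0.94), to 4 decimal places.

Area at t=0.094: 26.9159

Cross-section at t=0.094: each vertex is (1-t)·p0[i] + t·p1[i].
  v1: (1-0.094)·(2.35,1.59) + 0.094·(8.04,2.72) = (2.8849,1.6962)
  v2: (1-0.094)·(-2.8,2.02) + 0.094·(-4.76,2.58) = (-2.9842,2.0726)
  v3: (1-0.094)·(-2.47,0.54) + 0.094·(-3.17,-0.83) = (-2.5358,0.4112)
  v4: (1-0.094)·(-1.2,-3.1) + 0.094·(-0.21,-5.79) = (-1.1069,-3.3529)
  v5: (1-0.094)·(4.87,-0.67) + 0.094·(8.54,-2.8) = (5.2150,-0.8702)
Shoelace sum Σ(x_i·y_{i+1} − x_{i+1}·y_i):
  i=1: 2.8849·2.0726 − -2.9842·1.6962 = +11.0412 (running +11.0412)
  i=2: -2.9842·0.4112 − -2.5358·2.0726 = +4.0286 (running +15.0698)
  i=3: -2.5358·-3.3529 − -1.1069·0.4112 = +8.9574 (running +24.0272)
  i=4: -1.1069·-0.8702 − 5.2150·-3.3529 = +18.4484 (running +42.4756)
  i=5: 5.2150·1.6962 − 2.8849·-0.8702 = +11.3562 (running +53.8318)
Area = |Σ|/2 = |53.8318|/2 = 26.9159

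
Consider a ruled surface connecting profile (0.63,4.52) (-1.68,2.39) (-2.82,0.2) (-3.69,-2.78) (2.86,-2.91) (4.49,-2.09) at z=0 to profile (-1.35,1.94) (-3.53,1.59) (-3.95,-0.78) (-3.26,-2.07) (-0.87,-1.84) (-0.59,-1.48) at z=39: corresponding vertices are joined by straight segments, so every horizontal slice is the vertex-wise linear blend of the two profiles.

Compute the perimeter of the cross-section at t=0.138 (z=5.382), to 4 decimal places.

Perimeter at t=0.138: 22.9046

Cross-section at t=0.138: each vertex is (1-t)·p0[i] + t·p1[i].
  v1: (1-0.138)·(0.63,4.52) + 0.138·(-1.35,1.94) = (0.3568,4.1640)
  v2: (1-0.138)·(-1.68,2.39) + 0.138·(-3.53,1.59) = (-1.9353,2.2796)
  v3: (1-0.138)·(-2.82,0.2) + 0.138·(-3.95,-0.78) = (-2.9759,0.0648)
  v4: (1-0.138)·(-3.69,-2.78) + 0.138·(-3.26,-2.07) = (-3.6307,-2.6820)
  v5: (1-0.138)·(2.86,-2.91) + 0.138·(-0.87,-1.84) = (2.3453,-2.7623)
  v6: (1-0.138)·(4.49,-2.09) + 0.138·(-0.59,-1.48) = (3.7890,-2.0058)
Perimeter = Σ |v_{i+1} − v_i|:
  edge 1→2: √(-2.2921² + -1.8844²) = 2.9672 (running 2.9672)
  edge 2→3: √(-1.0406² + -2.2148²) = 2.4471 (running 5.4143)
  edge 3→4: √(-0.6547² + -2.7468²) = 2.8237 (running 8.2381)
  edge 4→5: √(5.9759² + -0.0803²) = 5.9765 (running 14.2145)
  edge 5→6: √(1.4437² + 0.7565²) = 1.6299 (running 15.8444)
  edge 6→1: √(-3.4322² + 6.1698²) = 7.0602 (running 22.9046)
Perimeter = 22.9046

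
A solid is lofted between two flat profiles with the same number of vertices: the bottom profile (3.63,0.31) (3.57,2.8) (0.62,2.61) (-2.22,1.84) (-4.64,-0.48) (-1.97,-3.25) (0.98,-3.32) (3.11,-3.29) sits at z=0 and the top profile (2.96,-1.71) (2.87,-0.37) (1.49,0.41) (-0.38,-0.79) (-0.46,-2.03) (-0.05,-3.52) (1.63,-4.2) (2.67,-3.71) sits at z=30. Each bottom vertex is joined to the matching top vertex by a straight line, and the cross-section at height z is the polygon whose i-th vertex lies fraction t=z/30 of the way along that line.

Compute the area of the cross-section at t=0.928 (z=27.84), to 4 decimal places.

Cross-section at t=0.928: each vertex is (1-t)·p0[i] + t·p1[i].
  v1: (1-0.928)·(3.63,0.31) + 0.928·(2.96,-1.71) = (3.0082,-1.5646)
  v2: (1-0.928)·(3.57,2.8) + 0.928·(2.87,-0.37) = (2.9204,-0.1418)
  v3: (1-0.928)·(0.62,2.61) + 0.928·(1.49,0.41) = (1.4274,0.5684)
  v4: (1-0.928)·(-2.22,1.84) + 0.928·(-0.38,-0.79) = (-0.5125,-0.6006)
  v5: (1-0.928)·(-4.64,-0.48) + 0.928·(-0.46,-2.03) = (-0.7610,-1.9184)
  v6: (1-0.928)·(-1.97,-3.25) + 0.928·(-0.05,-3.52) = (-0.1882,-3.5006)
  v7: (1-0.928)·(0.98,-3.32) + 0.928·(1.63,-4.2) = (1.5832,-4.1366)
  v8: (1-0.928)·(3.11,-3.29) + 0.928·(2.67,-3.71) = (2.7017,-3.6798)
Shoelace sum Σ(x_i·y_{i+1} − x_{i+1}·y_i):
  i=1: 3.0082·-0.1418 − 2.9204·-1.5646 = +4.1427 (running +4.1427)
  i=2: 2.9204·0.5684 − 1.4274·-0.1418 = +1.8623 (running +6.0050)
  i=3: 1.4274·-0.6006 − -0.5125·0.5684 = -0.5660 (running +5.4390)
  i=4: -0.5125·-1.9184 − -0.7610·-0.6006 = +0.5261 (running +5.9650)
  i=5: -0.7610·-3.5006 − -0.1882·-1.9184 = +2.3027 (running +8.2677)
  i=6: -0.1882·-4.1366 − 1.5832·-3.5006 = +6.3208 (running +14.5885)
  i=7: 1.5832·-3.6798 − 2.7017·-4.1366 = +5.3501 (running +19.9385)
  i=8: 2.7017·-1.5646 − 3.0082·-3.6798 = +6.8427 (running +26.7812)
Area = |Σ|/2 = |26.7812|/2 = 13.3906

Area at t=0.928: 13.3906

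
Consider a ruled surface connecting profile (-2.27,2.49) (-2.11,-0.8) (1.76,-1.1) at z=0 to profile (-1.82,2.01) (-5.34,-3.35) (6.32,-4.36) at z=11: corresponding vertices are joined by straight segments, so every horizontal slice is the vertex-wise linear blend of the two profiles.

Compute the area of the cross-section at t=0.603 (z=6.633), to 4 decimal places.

Area at t=0.603: 20.1899

Cross-section at t=0.603: each vertex is (1-t)·p0[i] + t·p1[i].
  v1: (1-0.603)·(-2.27,2.49) + 0.603·(-1.82,2.01) = (-1.9987,2.2006)
  v2: (1-0.603)·(-2.11,-0.8) + 0.603·(-5.34,-3.35) = (-4.0577,-2.3377)
  v3: (1-0.603)·(1.76,-1.1) + 0.603·(6.32,-4.36) = (4.5097,-3.0658)
Shoelace sum Σ(x_i·y_{i+1} − x_{i+1}·y_i):
  i=1: -1.9987·-2.3377 − -4.0577·2.2006 = +13.6013 (running +13.6013)
  i=2: -4.0577·-3.0658 − 4.5097·-2.3377 = +22.9820 (running +36.5834)
  i=3: 4.5097·2.2006 − -1.9987·-3.0658 = +3.7964 (running +40.3798)
Area = |Σ|/2 = |40.3798|/2 = 20.1899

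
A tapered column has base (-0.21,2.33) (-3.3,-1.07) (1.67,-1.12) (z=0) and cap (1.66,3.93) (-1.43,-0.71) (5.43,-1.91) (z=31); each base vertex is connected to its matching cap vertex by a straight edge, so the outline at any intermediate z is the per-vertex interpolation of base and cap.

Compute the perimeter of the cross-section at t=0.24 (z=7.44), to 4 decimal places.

Perimeter at t=0.24: 14.9035

Cross-section at t=0.24: each vertex is (1-t)·p0[i] + t·p1[i].
  v1: (1-0.24)·(-0.21,2.33) + 0.24·(1.66,3.93) = (0.2388,2.7140)
  v2: (1-0.24)·(-3.3,-1.07) + 0.24·(-1.43,-0.71) = (-2.8512,-0.9836)
  v3: (1-0.24)·(1.67,-1.12) + 0.24·(5.43,-1.91) = (2.5724,-1.3096)
Perimeter = Σ |v_{i+1} − v_i|:
  edge 1→2: √(-3.0900² + -3.6976²) = 4.8187 (running 4.8187)
  edge 2→3: √(5.4236² + -0.3260²) = 5.4334 (running 10.2521)
  edge 3→1: √(-2.3336² + 4.0236²) = 4.6513 (running 14.9035)
Perimeter = 14.9035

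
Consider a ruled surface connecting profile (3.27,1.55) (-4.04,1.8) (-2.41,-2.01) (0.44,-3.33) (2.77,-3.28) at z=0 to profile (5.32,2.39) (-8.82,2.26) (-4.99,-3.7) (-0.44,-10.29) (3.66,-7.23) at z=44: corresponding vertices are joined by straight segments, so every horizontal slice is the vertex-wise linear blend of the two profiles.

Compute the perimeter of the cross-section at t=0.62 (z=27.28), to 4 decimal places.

Cross-section at t=0.62: each vertex is (1-t)·p0[i] + t·p1[i].
  v1: (1-0.62)·(3.27,1.55) + 0.62·(5.32,2.39) = (4.5410,2.0708)
  v2: (1-0.62)·(-4.04,1.8) + 0.62·(-8.82,2.26) = (-7.0036,2.0852)
  v3: (1-0.62)·(-2.41,-2.01) + 0.62·(-4.99,-3.7) = (-4.0096,-3.0578)
  v4: (1-0.62)·(0.44,-3.33) + 0.62·(-0.44,-10.29) = (-0.1056,-7.6452)
  v5: (1-0.62)·(2.77,-3.28) + 0.62·(3.66,-7.23) = (3.3218,-5.7290)
Perimeter = Σ |v_{i+1} − v_i|:
  edge 1→2: √(-11.5446² + 0.0144²) = 11.5446 (running 11.5446)
  edge 2→3: √(2.9940² + -5.1430²) = 5.9510 (running 17.4956)
  edge 3→4: √(3.9040² + -4.5874²) = 6.0237 (running 23.5194)
  edge 4→5: √(3.4274² + 1.9162²) = 3.9267 (running 27.4460)
  edge 5→1: √(1.2192² + 7.7998²) = 7.8945 (running 35.3406)
Perimeter = 35.3406

Perimeter at t=0.62: 35.3406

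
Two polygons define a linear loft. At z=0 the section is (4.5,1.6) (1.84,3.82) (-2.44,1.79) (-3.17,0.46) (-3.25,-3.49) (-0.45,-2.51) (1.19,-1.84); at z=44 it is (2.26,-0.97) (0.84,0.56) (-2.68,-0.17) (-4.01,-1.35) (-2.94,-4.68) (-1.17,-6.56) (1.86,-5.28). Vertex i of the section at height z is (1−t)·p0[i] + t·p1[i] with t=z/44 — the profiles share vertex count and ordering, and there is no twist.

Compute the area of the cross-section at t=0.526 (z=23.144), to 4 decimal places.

Cross-section at t=0.526: each vertex is (1-t)·p0[i] + t·p1[i].
  v1: (1-0.526)·(4.5,1.6) + 0.526·(2.26,-0.97) = (3.3218,0.2482)
  v2: (1-0.526)·(1.84,3.82) + 0.526·(0.84,0.56) = (1.3140,2.1052)
  v3: (1-0.526)·(-2.44,1.79) + 0.526·(-2.68,-0.17) = (-2.5662,0.7590)
  v4: (1-0.526)·(-3.17,0.46) + 0.526·(-4.01,-1.35) = (-3.6118,-0.4921)
  v5: (1-0.526)·(-3.25,-3.49) + 0.526·(-2.94,-4.68) = (-3.0869,-4.1159)
  v6: (1-0.526)·(-0.45,-2.51) + 0.526·(-1.17,-6.56) = (-0.8287,-4.6403)
  v7: (1-0.526)·(1.19,-1.84) + 0.526·(1.86,-5.28) = (1.5424,-3.6494)
Shoelace sum Σ(x_i·y_{i+1} − x_{i+1}·y_i):
  i=1: 3.3218·2.1052 − 1.3140·0.2482 = +6.6670 (running +6.6670)
  i=2: 1.3140·0.7590 − -2.5662·2.1052 = +6.3999 (running +13.0669)
  i=3: -2.5662·-0.4921 − -3.6118·0.7590 = +4.0043 (running +17.0712)
  i=4: -3.6118·-4.1159 − -3.0869·-0.4921 = +13.3472 (running +30.4184)
  i=5: -3.0869·-4.6403 − -0.8287·-4.1159 = +10.9134 (running +41.3317)
  i=6: -0.8287·-3.6494 − 1.5424·-4.6403 = +10.1817 (running +51.5134)
  i=7: 1.5424·0.2482 − 3.3218·-3.6494 = +12.5054 (running +64.0187)
Area = |Σ|/2 = |64.0187|/2 = 32.0094

Area at t=0.526: 32.0094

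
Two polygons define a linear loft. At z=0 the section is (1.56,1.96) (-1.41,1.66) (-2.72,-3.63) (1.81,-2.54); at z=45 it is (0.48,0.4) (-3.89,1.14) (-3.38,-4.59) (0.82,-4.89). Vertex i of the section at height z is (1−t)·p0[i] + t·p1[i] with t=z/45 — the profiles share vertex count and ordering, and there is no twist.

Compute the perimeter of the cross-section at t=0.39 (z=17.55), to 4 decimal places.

Cross-section at t=0.39: each vertex is (1-t)·p0[i] + t·p1[i].
  v1: (1-0.39)·(1.56,1.96) + 0.39·(0.48,0.4) = (1.1388,1.3516)
  v2: (1-0.39)·(-1.41,1.66) + 0.39·(-3.89,1.14) = (-2.3772,1.4572)
  v3: (1-0.39)·(-2.72,-3.63) + 0.39·(-3.38,-4.59) = (-2.9774,-4.0044)
  v4: (1-0.39)·(1.81,-2.54) + 0.39·(0.82,-4.89) = (1.4239,-3.4565)
Perimeter = Σ |v_{i+1} − v_i|:
  edge 1→2: √(-3.5160² + 0.1056²) = 3.5176 (running 3.5176)
  edge 2→3: √(-0.6002² + -5.4616²) = 5.4945 (running 9.0121)
  edge 3→4: √(4.4013² + 0.5479²) = 4.4353 (running 13.4473)
  edge 4→1: √(-0.2851² + 4.8081²) = 4.8165 (running 18.2639)
Perimeter = 18.2639

Perimeter at t=0.39: 18.2639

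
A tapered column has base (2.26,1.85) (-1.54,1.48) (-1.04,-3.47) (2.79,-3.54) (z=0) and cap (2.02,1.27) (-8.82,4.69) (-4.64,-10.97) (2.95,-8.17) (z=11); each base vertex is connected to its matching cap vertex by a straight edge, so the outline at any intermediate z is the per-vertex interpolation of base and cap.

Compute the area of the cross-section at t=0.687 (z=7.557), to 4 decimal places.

Area at t=0.687: 76.7362

Cross-section at t=0.687: each vertex is (1-t)·p0[i] + t·p1[i].
  v1: (1-0.687)·(2.26,1.85) + 0.687·(2.02,1.27) = (2.0951,1.4515)
  v2: (1-0.687)·(-1.54,1.48) + 0.687·(-8.82,4.69) = (-6.5414,3.6853)
  v3: (1-0.687)·(-1.04,-3.47) + 0.687·(-4.64,-10.97) = (-3.5132,-8.6225)
  v4: (1-0.687)·(2.79,-3.54) + 0.687·(2.95,-8.17) = (2.8999,-6.7208)
Shoelace sum Σ(x_i·y_{i+1} − x_{i+1}·y_i):
  i=1: 2.0951·3.6853 − -6.5414·1.4515 = +17.2161 (running +17.2161)
  i=2: -6.5414·-8.6225 − -3.5132·3.6853 = +69.3500 (running +86.5661)
  i=3: -3.5132·-6.7208 − 2.8999·-8.6225 = +48.6161 (running +135.1822)
  i=4: 2.8999·1.4515 − 2.0951·-6.7208 = +18.2903 (running +153.4725)
Area = |Σ|/2 = |153.4725|/2 = 76.7362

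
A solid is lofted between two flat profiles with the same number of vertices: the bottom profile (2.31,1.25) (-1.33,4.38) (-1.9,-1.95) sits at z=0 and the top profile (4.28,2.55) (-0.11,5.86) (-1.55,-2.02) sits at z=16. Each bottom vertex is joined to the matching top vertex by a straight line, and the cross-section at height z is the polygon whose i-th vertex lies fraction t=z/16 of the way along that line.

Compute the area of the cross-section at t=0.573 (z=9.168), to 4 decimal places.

Cross-section at t=0.573: each vertex is (1-t)·p0[i] + t·p1[i].
  v1: (1-0.573)·(2.31,1.25) + 0.573·(4.28,2.55) = (3.4388,1.9949)
  v2: (1-0.573)·(-1.33,4.38) + 0.573·(-0.11,5.86) = (-0.6309,5.2280)
  v3: (1-0.573)·(-1.9,-1.95) + 0.573·(-1.55,-2.02) = (-1.6995,-1.9901)
Shoelace sum Σ(x_i·y_{i+1} − x_{i+1}·y_i):
  i=1: 3.4388·5.2280 − -0.6309·1.9949 = +19.2369 (running +19.2369)
  i=2: -0.6309·-1.9901 − -1.6995·5.2280 = +10.1404 (running +29.3773)
  i=3: -1.6995·1.9949 − 3.4388·-1.9901 = +3.4534 (running +32.8307)
Area = |Σ|/2 = |32.8307|/2 = 16.4154

Area at t=0.573: 16.4154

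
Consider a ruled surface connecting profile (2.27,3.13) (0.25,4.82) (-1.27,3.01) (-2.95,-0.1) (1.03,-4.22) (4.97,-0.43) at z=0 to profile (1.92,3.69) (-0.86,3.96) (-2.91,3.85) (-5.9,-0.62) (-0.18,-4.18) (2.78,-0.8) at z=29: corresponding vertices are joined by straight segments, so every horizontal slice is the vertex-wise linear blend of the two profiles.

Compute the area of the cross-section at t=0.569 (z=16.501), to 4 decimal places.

Cross-section at t=0.569: each vertex is (1-t)·p0[i] + t·p1[i].
  v1: (1-0.569)·(2.27,3.13) + 0.569·(1.92,3.69) = (2.0709,3.4486)
  v2: (1-0.569)·(0.25,4.82) + 0.569·(-0.86,3.96) = (-0.3816,4.3307)
  v3: (1-0.569)·(-1.27,3.01) + 0.569·(-2.91,3.85) = (-2.2032,3.4880)
  v4: (1-0.569)·(-2.95,-0.1) + 0.569·(-5.9,-0.62) = (-4.6286,-0.3959)
  v5: (1-0.569)·(1.03,-4.22) + 0.569·(-0.18,-4.18) = (0.3415,-4.1972)
  v6: (1-0.569)·(4.97,-0.43) + 0.569·(2.78,-0.8) = (3.7239,-0.6405)
Shoelace sum Σ(x_i·y_{i+1} − x_{i+1}·y_i):
  i=1: 2.0709·4.3307 − -0.3816·3.4486 = +10.2841 (running +10.2841)
  i=2: -0.3816·3.4880 − -2.2032·4.3307 = +8.2102 (running +18.4943)
  i=3: -2.2032·-0.3959 − -4.6286·3.4880 = +17.0164 (running +35.5107)
  i=4: -4.6286·-4.1972 − 0.3415·-0.3959 = +19.5623 (running +55.0730)
  i=5: 0.3415·-0.6405 − 3.7239·-4.1972 = +15.4113 (running +70.4843)
  i=6: 3.7239·3.4486 − 2.0709·-0.6405 = +14.1688 (running +84.6531)
Area = |Σ|/2 = |84.6531|/2 = 42.3266

Area at t=0.569: 42.3266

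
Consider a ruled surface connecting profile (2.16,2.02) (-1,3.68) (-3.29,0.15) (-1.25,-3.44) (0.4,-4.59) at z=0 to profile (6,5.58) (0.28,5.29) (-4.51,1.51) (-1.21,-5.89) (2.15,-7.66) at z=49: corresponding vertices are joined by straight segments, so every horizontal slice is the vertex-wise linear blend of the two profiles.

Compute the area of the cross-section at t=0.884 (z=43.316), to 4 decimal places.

Area at t=0.884: 73.3427

Cross-section at t=0.884: each vertex is (1-t)·p0[i] + t·p1[i].
  v1: (1-0.884)·(2.16,2.02) + 0.884·(6,5.58) = (5.5546,5.1670)
  v2: (1-0.884)·(-1,3.68) + 0.884·(0.28,5.29) = (0.1315,5.1032)
  v3: (1-0.884)·(-3.29,0.15) + 0.884·(-4.51,1.51) = (-4.3685,1.3522)
  v4: (1-0.884)·(-1.25,-3.44) + 0.884·(-1.21,-5.89) = (-1.2146,-5.6058)
  v5: (1-0.884)·(0.4,-4.59) + 0.884·(2.15,-7.66) = (1.9470,-7.3039)
Shoelace sum Σ(x_i·y_{i+1} − x_{i+1}·y_i):
  i=1: 5.5546·5.1032 − 0.1315·5.1670 = +27.6667 (running +27.6667)
  i=2: 0.1315·1.3522 − -4.3685·5.1032 = +22.4712 (running +50.1379)
  i=3: -4.3685·-5.6058 − -1.2146·1.3522 = +26.1313 (running +76.2692)
  i=4: -1.2146·-7.3039 − 1.9470·-5.6058 = +19.7861 (running +96.0553)
  i=5: 1.9470·5.1670 − 5.5546·-7.3039 = +50.6301 (running +146.6854)
Area = |Σ|/2 = |146.6854|/2 = 73.3427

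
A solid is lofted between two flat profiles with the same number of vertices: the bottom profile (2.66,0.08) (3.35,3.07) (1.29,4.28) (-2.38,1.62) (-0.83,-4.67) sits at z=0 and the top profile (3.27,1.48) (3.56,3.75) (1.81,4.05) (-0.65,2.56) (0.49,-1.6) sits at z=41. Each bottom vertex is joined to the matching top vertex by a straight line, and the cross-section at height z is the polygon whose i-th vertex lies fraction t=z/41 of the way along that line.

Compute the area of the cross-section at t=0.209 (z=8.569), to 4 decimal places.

Area at t=0.209: 24.4009

Cross-section at t=0.209: each vertex is (1-t)·p0[i] + t·p1[i].
  v1: (1-0.209)·(2.66,0.08) + 0.209·(3.27,1.48) = (2.7875,0.3726)
  v2: (1-0.209)·(3.35,3.07) + 0.209·(3.56,3.75) = (3.3939,3.2121)
  v3: (1-0.209)·(1.29,4.28) + 0.209·(1.81,4.05) = (1.3987,4.2319)
  v4: (1-0.209)·(-2.38,1.62) + 0.209·(-0.65,2.56) = (-2.0184,1.8165)
  v5: (1-0.209)·(-0.83,-4.67) + 0.209·(0.49,-1.6) = (-0.5541,-4.0284)
Shoelace sum Σ(x_i·y_{i+1} − x_{i+1}·y_i):
  i=1: 2.7875·3.2121 − 3.3939·0.3726 = +7.6892 (running +7.6892)
  i=2: 3.3939·4.2319 − 1.3987·3.2121 = +9.8700 (running +17.5592)
  i=3: 1.3987·1.8165 − -2.0184·4.2319 = +11.0825 (running +28.6417)
  i=4: -2.0184·-4.0284 − -0.5541·1.8165 = +9.1375 (running +37.7792)
  i=5: -0.5541·0.3726 − 2.7875·-4.0284 = +11.0226 (running +48.8018)
Area = |Σ|/2 = |48.8018|/2 = 24.4009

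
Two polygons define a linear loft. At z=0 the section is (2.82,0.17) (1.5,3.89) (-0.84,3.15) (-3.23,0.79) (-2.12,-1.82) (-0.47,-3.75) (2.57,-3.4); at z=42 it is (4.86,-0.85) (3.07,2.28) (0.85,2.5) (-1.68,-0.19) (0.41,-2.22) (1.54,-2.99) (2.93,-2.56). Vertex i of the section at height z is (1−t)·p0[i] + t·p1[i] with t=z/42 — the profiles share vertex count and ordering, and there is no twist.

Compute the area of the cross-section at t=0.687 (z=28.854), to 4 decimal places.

Cross-section at t=0.687: each vertex is (1-t)·p0[i] + t·p1[i].
  v1: (1-0.687)·(2.82,0.17) + 0.687·(4.86,-0.85) = (4.2215,-0.5307)
  v2: (1-0.687)·(1.5,3.89) + 0.687·(3.07,2.28) = (2.5786,2.7839)
  v3: (1-0.687)·(-0.84,3.15) + 0.687·(0.85,2.5) = (0.3210,2.7035)
  v4: (1-0.687)·(-3.23,0.79) + 0.687·(-1.68,-0.19) = (-2.1651,0.1167)
  v5: (1-0.687)·(-2.12,-1.82) + 0.687·(0.41,-2.22) = (-0.3819,-2.0948)
  v6: (1-0.687)·(-0.47,-3.75) + 0.687·(1.54,-2.99) = (0.9109,-3.2279)
  v7: (1-0.687)·(2.57,-3.4) + 0.687·(2.93,-2.56) = (2.8173,-2.8229)
Shoelace sum Σ(x_i·y_{i+1} − x_{i+1}·y_i):
  i=1: 4.2215·2.7839 − 2.5786·-0.5307 = +13.1209 (running +13.1209)
  i=2: 2.5786·2.7035 − 0.3210·2.7839 = +6.0774 (running +19.1982)
  i=3: 0.3210·0.1167 − -2.1651·2.7035 = +5.8909 (running +25.0891)
  i=4: -2.1651·-2.0948 − -0.3819·0.1167 = +4.5801 (running +29.6692)
  i=5: -0.3819·-3.2279 − 0.9109·-2.0948 = +3.1408 (running +32.8100)
  i=6: 0.9109·-2.8229 − 2.8173·-3.2279 = +6.5227 (running +39.3327)
  i=7: 2.8173·-0.5307 − 4.2215·-2.8229 = +10.4216 (running +49.7543)
Area = |Σ|/2 = |49.7543|/2 = 24.8771

Area at t=0.687: 24.8771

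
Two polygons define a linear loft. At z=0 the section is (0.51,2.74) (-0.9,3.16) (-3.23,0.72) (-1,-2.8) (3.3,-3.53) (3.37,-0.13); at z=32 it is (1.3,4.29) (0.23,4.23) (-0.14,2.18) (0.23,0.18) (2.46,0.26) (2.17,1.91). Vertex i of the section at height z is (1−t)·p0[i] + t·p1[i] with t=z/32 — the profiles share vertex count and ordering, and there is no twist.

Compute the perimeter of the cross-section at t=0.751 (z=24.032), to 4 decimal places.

Cross-section at t=0.751: each vertex is (1-t)·p0[i] + t·p1[i].
  v1: (1-0.751)·(0.51,2.74) + 0.751·(1.3,4.29) = (1.1033,3.9040)
  v2: (1-0.751)·(-0.9,3.16) + 0.751·(0.23,4.23) = (-0.0514,3.9636)
  v3: (1-0.751)·(-3.23,0.72) + 0.751·(-0.14,2.18) = (-0.9094,1.8165)
  v4: (1-0.751)·(-1,-2.8) + 0.751·(0.23,0.18) = (-0.0763,-0.5620)
  v5: (1-0.751)·(3.3,-3.53) + 0.751·(2.46,0.26) = (2.6692,-0.6837)
  v6: (1-0.751)·(3.37,-0.13) + 0.751·(2.17,1.91) = (2.4688,1.4020)
Perimeter = Σ |v_{i+1} − v_i|:
  edge 1→2: √(-1.1547² + 0.0595²) = 1.1562 (running 1.1562)
  edge 2→3: √(-0.8580² + -2.1471²) = 2.3122 (running 3.4684)
  edge 3→4: √(0.8331² + -2.3785²) = 2.5202 (running 5.9886)
  edge 4→5: √(2.7454² + -0.1217²) = 2.7481 (running 8.7367)
  edge 5→6: √(-0.2004² + 2.0857²) = 2.0954 (running 10.8321)
  edge 6→1: √(-1.3655² + 2.5020²) = 2.8504 (running 13.6824)
Perimeter = 13.6824

Perimeter at t=0.751: 13.6824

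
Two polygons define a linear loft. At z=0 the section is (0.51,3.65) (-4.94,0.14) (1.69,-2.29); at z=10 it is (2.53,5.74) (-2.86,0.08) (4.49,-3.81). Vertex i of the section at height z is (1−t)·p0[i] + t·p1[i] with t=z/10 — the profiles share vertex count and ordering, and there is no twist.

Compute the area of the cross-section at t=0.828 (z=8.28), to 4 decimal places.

Area at t=0.828: 28.9395

Cross-section at t=0.828: each vertex is (1-t)·p0[i] + t·p1[i].
  v1: (1-0.828)·(0.51,3.65) + 0.828·(2.53,5.74) = (2.1826,5.3805)
  v2: (1-0.828)·(-4.94,0.14) + 0.828·(-2.86,0.08) = (-3.2178,0.0903)
  v3: (1-0.828)·(1.69,-2.29) + 0.828·(4.49,-3.81) = (4.0084,-3.5486)
Shoelace sum Σ(x_i·y_{i+1} − x_{i+1}·y_i):
  i=1: 2.1826·0.0903 − -3.2178·5.3805 = +17.5104 (running +17.5104)
  i=2: -3.2178·-3.5486 − 4.0084·0.0903 = +11.0564 (running +28.5667)
  i=3: 4.0084·5.3805 − 2.1826·-3.5486 = +29.3122 (running +57.8789)
Area = |Σ|/2 = |57.8789|/2 = 28.9395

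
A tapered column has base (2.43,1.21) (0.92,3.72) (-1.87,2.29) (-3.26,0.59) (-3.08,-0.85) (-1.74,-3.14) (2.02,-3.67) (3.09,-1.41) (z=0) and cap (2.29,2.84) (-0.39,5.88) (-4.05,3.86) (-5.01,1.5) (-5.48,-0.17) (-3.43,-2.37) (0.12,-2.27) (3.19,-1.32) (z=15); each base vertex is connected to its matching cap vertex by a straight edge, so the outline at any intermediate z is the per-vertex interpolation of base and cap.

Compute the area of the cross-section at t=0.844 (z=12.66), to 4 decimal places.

Area at t=0.844: 46.4535

Cross-section at t=0.844: each vertex is (1-t)·p0[i] + t·p1[i].
  v1: (1-0.844)·(2.43,1.21) + 0.844·(2.29,2.84) = (2.3118,2.5857)
  v2: (1-0.844)·(0.92,3.72) + 0.844·(-0.39,5.88) = (-0.1856,5.5430)
  v3: (1-0.844)·(-1.87,2.29) + 0.844·(-4.05,3.86) = (-3.7099,3.6151)
  v4: (1-0.844)·(-3.26,0.59) + 0.844·(-5.01,1.5) = (-4.7370,1.3580)
  v5: (1-0.844)·(-3.08,-0.85) + 0.844·(-5.48,-0.17) = (-5.1056,-0.2761)
  v6: (1-0.844)·(-1.74,-3.14) + 0.844·(-3.43,-2.37) = (-3.1664,-2.4901)
  v7: (1-0.844)·(2.02,-3.67) + 0.844·(0.12,-2.27) = (0.4164,-2.4884)
  v8: (1-0.844)·(3.09,-1.41) + 0.844·(3.19,-1.32) = (3.1744,-1.3340)
Shoelace sum Σ(x_i·y_{i+1} − x_{i+1}·y_i):
  i=1: 2.3118·5.5430 − -0.1856·2.5857 = +13.2946 (running +13.2946)
  i=2: -0.1856·3.6151 − -3.7099·5.5430 = +19.8931 (running +33.1878)
  i=3: -3.7099·1.3580 − -4.7370·3.6151 = +12.0864 (running +45.2742)
  i=4: -4.7370·-0.2761 − -5.1056·1.3580 = +8.2414 (running +53.5156)
  i=5: -5.1056·-2.4901 − -3.1664·-0.2761 = +11.8394 (running +65.3550)
  i=6: -3.1664·-2.4884 − 0.4164·-2.4901 = +8.9161 (running +74.2710)
  i=7: 0.4164·-1.3340 − 3.1744·-2.4884 = +7.3437 (running +81.6147)
  i=8: 3.1744·2.5857 − 2.3118·-1.3340 = +11.2922 (running +92.9069)
Area = |Σ|/2 = |92.9069|/2 = 46.4535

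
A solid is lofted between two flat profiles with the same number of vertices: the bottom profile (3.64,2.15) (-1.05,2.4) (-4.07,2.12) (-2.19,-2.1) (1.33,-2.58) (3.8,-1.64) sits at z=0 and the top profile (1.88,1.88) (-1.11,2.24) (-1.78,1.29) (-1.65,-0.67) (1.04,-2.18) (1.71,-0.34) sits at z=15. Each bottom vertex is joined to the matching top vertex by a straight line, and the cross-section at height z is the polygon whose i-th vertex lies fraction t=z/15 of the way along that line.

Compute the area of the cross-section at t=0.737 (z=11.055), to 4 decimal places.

Area at t=0.737: 16.0671

Cross-section at t=0.737: each vertex is (1-t)·p0[i] + t·p1[i].
  v1: (1-0.737)·(3.64,2.15) + 0.737·(1.88,1.88) = (2.3429,1.9510)
  v2: (1-0.737)·(-1.05,2.4) + 0.737·(-1.11,2.24) = (-1.0942,2.2821)
  v3: (1-0.737)·(-4.07,2.12) + 0.737·(-1.78,1.29) = (-2.3823,1.5083)
  v4: (1-0.737)·(-2.19,-2.1) + 0.737·(-1.65,-0.67) = (-1.7920,-1.0461)
  v5: (1-0.737)·(1.33,-2.58) + 0.737·(1.04,-2.18) = (1.1163,-2.2852)
  v6: (1-0.737)·(3.8,-1.64) + 0.737·(1.71,-0.34) = (2.2597,-0.6819)
Shoelace sum Σ(x_i·y_{i+1} − x_{i+1}·y_i):
  i=1: 2.3429·2.2821 − -1.0942·1.9510 = +7.4815 (running +7.4815)
  i=2: -1.0942·1.5083 − -2.3823·2.2821 = +3.7861 (running +11.2676)
  i=3: -2.3823·-1.0461 − -1.7920·1.5083 = +5.1950 (running +16.4626)
  i=4: -1.7920·-2.2852 − 1.1163·-1.0461 = +5.2628 (running +21.7254)
  i=5: 1.1163·-0.6819 − 2.2597·-2.2852 = +4.4026 (running +26.1280)
  i=6: 2.2597·1.9510 − 2.3429·-0.6819 = +6.0062 (running +32.1343)
Area = |Σ|/2 = |32.1343|/2 = 16.0671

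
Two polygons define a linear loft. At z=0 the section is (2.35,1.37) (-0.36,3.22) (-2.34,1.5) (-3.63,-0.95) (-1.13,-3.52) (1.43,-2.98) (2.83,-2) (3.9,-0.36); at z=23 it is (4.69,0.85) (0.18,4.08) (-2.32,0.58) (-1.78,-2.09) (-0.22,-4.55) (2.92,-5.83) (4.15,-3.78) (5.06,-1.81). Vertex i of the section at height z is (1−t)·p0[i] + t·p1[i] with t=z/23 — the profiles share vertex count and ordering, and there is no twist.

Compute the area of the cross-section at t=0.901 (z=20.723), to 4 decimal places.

Area at t=0.901: 45.2275

Cross-section at t=0.901: each vertex is (1-t)·p0[i] + t·p1[i].
  v1: (1-0.901)·(2.35,1.37) + 0.901·(4.69,0.85) = (4.4583,0.9015)
  v2: (1-0.901)·(-0.36,3.22) + 0.901·(0.18,4.08) = (0.1265,3.9949)
  v3: (1-0.901)·(-2.34,1.5) + 0.901·(-2.32,0.58) = (-2.3220,0.6711)
  v4: (1-0.901)·(-3.63,-0.95) + 0.901·(-1.78,-2.09) = (-1.9631,-1.9771)
  v5: (1-0.901)·(-1.13,-3.52) + 0.901·(-0.22,-4.55) = (-0.3101,-4.4480)
  v6: (1-0.901)·(1.43,-2.98) + 0.901·(2.92,-5.83) = (2.7725,-5.5479)
  v7: (1-0.901)·(2.83,-2) + 0.901·(4.15,-3.78) = (4.0193,-3.6038)
  v8: (1-0.901)·(3.9,-0.36) + 0.901·(5.06,-1.81) = (4.9452,-1.6664)
Shoelace sum Σ(x_i·y_{i+1} − x_{i+1}·y_i):
  i=1: 4.4583·3.9949 − 0.1265·0.9015 = +17.6964 (running +17.6964)
  i=2: 0.1265·0.6711 − -2.3220·3.9949 = +9.3609 (running +27.0573)
  i=3: -2.3220·-1.9771 − -1.9631·0.6711 = +5.9083 (running +32.9656)
  i=4: -1.9631·-4.4480 − -0.3101·-1.9771 = +8.1191 (running +41.0846)
  i=5: -0.3101·-5.5479 − 2.7725·-4.4480 = +14.0525 (running +55.1371)
  i=6: 2.7725·-3.6038 − 4.0193·-5.5479 = +12.3071 (running +67.4442)
  i=7: 4.0193·-1.6664 − 4.9452·-3.6038 = +11.1233 (running +78.5675)
  i=8: 4.9452·0.9015 − 4.4583·-1.6664 = +11.8876 (running +90.4551)
Area = |Σ|/2 = |90.4551|/2 = 45.2275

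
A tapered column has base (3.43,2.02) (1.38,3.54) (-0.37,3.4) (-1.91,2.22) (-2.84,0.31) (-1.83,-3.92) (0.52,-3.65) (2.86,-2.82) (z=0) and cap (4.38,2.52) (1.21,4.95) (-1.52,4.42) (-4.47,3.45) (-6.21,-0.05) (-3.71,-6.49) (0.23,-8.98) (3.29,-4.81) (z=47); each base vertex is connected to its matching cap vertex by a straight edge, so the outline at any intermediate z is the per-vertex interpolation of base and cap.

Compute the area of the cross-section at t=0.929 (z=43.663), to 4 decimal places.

Cross-section at t=0.929: each vertex is (1-t)·p0[i] + t·p1[i].
  v1: (1-0.929)·(3.43,2.02) + 0.929·(4.38,2.52) = (4.3125,2.4845)
  v2: (1-0.929)·(1.38,3.54) + 0.929·(1.21,4.95) = (1.2221,4.8499)
  v3: (1-0.929)·(-0.37,3.4) + 0.929·(-1.52,4.42) = (-1.4384,4.3476)
  v4: (1-0.929)·(-1.91,2.22) + 0.929·(-4.47,3.45) = (-4.2882,3.3627)
  v5: (1-0.929)·(-2.84,0.31) + 0.929·(-6.21,-0.05) = (-5.9707,-0.0244)
  v6: (1-0.929)·(-1.83,-3.92) + 0.929·(-3.71,-6.49) = (-3.5765,-6.3075)
  v7: (1-0.929)·(0.52,-3.65) + 0.929·(0.23,-8.98) = (0.2506,-8.6016)
  v8: (1-0.929)·(2.86,-2.82) + 0.929·(3.29,-4.81) = (3.2595,-4.6687)
Shoelace sum Σ(x_i·y_{i+1} − x_{i+1}·y_i):
  i=1: 4.3125·4.8499 − 1.2221·2.4845 = +17.8792 (running +17.8792)
  i=2: 1.2221·4.3476 − -1.4384·4.8499 = +12.2889 (running +30.1680)
  i=3: -1.4384·3.3627 − -4.2882·4.3476 = +13.8068 (running +43.9748)
  i=4: -4.2882·-0.0244 − -5.9707·3.3627 = +20.1824 (running +64.1572)
  i=5: -5.9707·-6.3075 − -3.5765·-0.0244 = +37.5731 (running +101.7304)
  i=6: -3.5765·-8.6016 − 0.2506·-6.3075 = +32.3443 (running +134.0747)
  i=7: 0.2506·-4.6687 − 3.2595·-8.6016 = +26.8666 (running +160.9413)
  i=8: 3.2595·2.4845 − 4.3125·-4.6687 = +28.2322 (running +189.1735)
Area = |Σ|/2 = |189.1735|/2 = 94.5867

Area at t=0.929: 94.5867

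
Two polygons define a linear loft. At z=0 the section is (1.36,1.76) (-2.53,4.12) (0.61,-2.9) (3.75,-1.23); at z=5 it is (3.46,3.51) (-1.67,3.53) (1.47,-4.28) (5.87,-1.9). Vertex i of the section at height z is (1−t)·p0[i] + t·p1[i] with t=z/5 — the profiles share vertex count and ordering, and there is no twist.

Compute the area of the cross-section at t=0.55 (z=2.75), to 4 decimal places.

Area at t=0.55: 26.1112

Cross-section at t=0.55: each vertex is (1-t)·p0[i] + t·p1[i].
  v1: (1-0.55)·(1.36,1.76) + 0.55·(3.46,3.51) = (2.5150,2.7225)
  v2: (1-0.55)·(-2.53,4.12) + 0.55·(-1.67,3.53) = (-2.0570,3.7955)
  v3: (1-0.55)·(0.61,-2.9) + 0.55·(1.47,-4.28) = (1.0830,-3.6590)
  v4: (1-0.55)·(3.75,-1.23) + 0.55·(5.87,-1.9) = (4.9160,-1.5985)
Shoelace sum Σ(x_i·y_{i+1} − x_{i+1}·y_i):
  i=1: 2.5150·3.7955 − -2.0570·2.7225 = +15.1459 (running +15.1459)
  i=2: -2.0570·-3.6590 − 1.0830·3.7955 = +3.4160 (running +18.5619)
  i=3: 1.0830·-1.5985 − 4.9160·-3.6590 = +16.2565 (running +34.8184)
  i=4: 4.9160·2.7225 − 2.5150·-1.5985 = +17.4040 (running +52.2224)
Area = |Σ|/2 = |52.2224|/2 = 26.1112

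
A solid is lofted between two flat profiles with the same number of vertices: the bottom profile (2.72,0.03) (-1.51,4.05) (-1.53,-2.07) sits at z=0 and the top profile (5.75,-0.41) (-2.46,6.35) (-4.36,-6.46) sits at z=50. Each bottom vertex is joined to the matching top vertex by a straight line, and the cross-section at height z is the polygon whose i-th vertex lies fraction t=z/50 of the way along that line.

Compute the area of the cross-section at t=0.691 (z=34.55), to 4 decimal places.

Cross-section at t=0.691: each vertex is (1-t)·p0[i] + t·p1[i].
  v1: (1-0.691)·(2.72,0.03) + 0.691·(5.75,-0.41) = (4.8137,-0.2740)
  v2: (1-0.691)·(-1.51,4.05) + 0.691·(-2.46,6.35) = (-2.1665,5.6393)
  v3: (1-0.691)·(-1.53,-2.07) + 0.691·(-4.36,-6.46) = (-3.4855,-5.1035)
Shoelace sum Σ(x_i·y_{i+1} − x_{i+1}·y_i):
  i=1: 4.8137·5.6393 − -2.1665·-0.2740 = +26.5524 (running +26.5524)
  i=2: -2.1665·-5.1035 − -3.4855·5.6393 = +30.7124 (running +57.2648)
  i=3: -3.4855·-0.2740 − 4.8137·-5.1035 = +25.5220 (running +82.7868)
Area = |Σ|/2 = |82.7868|/2 = 41.3934

Area at t=0.691: 41.3934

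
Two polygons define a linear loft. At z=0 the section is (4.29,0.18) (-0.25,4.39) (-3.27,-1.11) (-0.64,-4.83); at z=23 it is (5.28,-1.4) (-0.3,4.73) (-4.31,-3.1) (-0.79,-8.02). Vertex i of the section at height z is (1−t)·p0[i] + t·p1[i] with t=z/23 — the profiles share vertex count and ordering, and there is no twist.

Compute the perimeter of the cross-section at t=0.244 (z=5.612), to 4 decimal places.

Perimeter at t=0.244: 26.0125

Cross-section at t=0.244: each vertex is (1-t)·p0[i] + t·p1[i].
  v1: (1-0.244)·(4.29,0.18) + 0.244·(5.28,-1.4) = (4.5316,-0.2055)
  v2: (1-0.244)·(-0.25,4.39) + 0.244·(-0.3,4.73) = (-0.2622,4.4730)
  v3: (1-0.244)·(-3.27,-1.11) + 0.244·(-4.31,-3.1) = (-3.5238,-1.5956)
  v4: (1-0.244)·(-0.64,-4.83) + 0.244·(-0.79,-8.02) = (-0.6766,-5.6084)
Perimeter = Σ |v_{i+1} − v_i|:
  edge 1→2: √(-4.7938² + 4.6785²) = 6.6984 (running 6.6984)
  edge 2→3: √(-3.2616² + -6.0685²) = 6.8895 (running 13.5878)
  edge 3→4: √(2.8472² + -4.0128²) = 4.9203 (running 18.5081)
  edge 4→1: √(5.2082² + 5.4028²) = 7.5044 (running 26.0125)
Perimeter = 26.0125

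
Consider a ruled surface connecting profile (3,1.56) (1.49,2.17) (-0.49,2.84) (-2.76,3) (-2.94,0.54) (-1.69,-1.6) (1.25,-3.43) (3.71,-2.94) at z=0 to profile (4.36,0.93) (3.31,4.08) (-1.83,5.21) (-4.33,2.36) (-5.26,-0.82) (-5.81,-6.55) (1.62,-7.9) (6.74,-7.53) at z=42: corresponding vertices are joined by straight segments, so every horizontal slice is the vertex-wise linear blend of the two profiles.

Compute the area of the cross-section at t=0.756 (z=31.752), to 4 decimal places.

Area at t=0.756: 92.6962

Cross-section at t=0.756: each vertex is (1-t)·p0[i] + t·p1[i].
  v1: (1-0.756)·(3,1.56) + 0.756·(4.36,0.93) = (4.0282,1.0837)
  v2: (1-0.756)·(1.49,2.17) + 0.756·(3.31,4.08) = (2.8659,3.6140)
  v3: (1-0.756)·(-0.49,2.84) + 0.756·(-1.83,5.21) = (-1.5030,4.6317)
  v4: (1-0.756)·(-2.76,3) + 0.756·(-4.33,2.36) = (-3.9469,2.5162)
  v5: (1-0.756)·(-2.94,0.54) + 0.756·(-5.26,-0.82) = (-4.6939,-0.4882)
  v6: (1-0.756)·(-1.69,-1.6) + 0.756·(-5.81,-6.55) = (-4.8047,-5.3422)
  v7: (1-0.756)·(1.25,-3.43) + 0.756·(1.62,-7.9) = (1.5297,-6.8093)
  v8: (1-0.756)·(3.71,-2.94) + 0.756·(6.74,-7.53) = (6.0007,-6.4100)
Shoelace sum Σ(x_i·y_{i+1} − x_{i+1}·y_i):
  i=1: 4.0282·3.6140 − 2.8659·1.0837 = +11.4518 (running +11.4518)
  i=2: 2.8659·4.6317 − -1.5030·3.6140 = +18.7061 (running +30.1578)
  i=3: -1.5030·2.5162 − -3.9469·4.6317 = +14.4991 (running +44.6570)
  i=4: -3.9469·-0.4882 − -4.6939·2.5162 = +13.7374 (running +58.3943)
  i=5: -4.6939·-5.3422 − -4.8047·-0.4882 = +22.7304 (running +81.1247)
  i=6: -4.8047·-6.8093 − 1.5297·-5.3422 = +40.8889 (running +122.0137)
  i=7: 1.5297·-6.4100 − 6.0007·-6.8093 = +31.0550 (running +153.0687)
  i=8: 6.0007·1.0837 − 4.0282·-6.4100 = +32.3237 (running +185.3924)
Area = |Σ|/2 = |185.3924|/2 = 92.6962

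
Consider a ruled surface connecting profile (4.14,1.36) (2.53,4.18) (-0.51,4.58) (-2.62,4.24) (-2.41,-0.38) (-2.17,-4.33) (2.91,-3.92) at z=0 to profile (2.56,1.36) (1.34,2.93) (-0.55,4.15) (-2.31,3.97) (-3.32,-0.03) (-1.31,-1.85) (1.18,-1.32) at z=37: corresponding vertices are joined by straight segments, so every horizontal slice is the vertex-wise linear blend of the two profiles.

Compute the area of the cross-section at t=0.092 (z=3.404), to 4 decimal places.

Cross-section at t=0.092: each vertex is (1-t)·p0[i] + t·p1[i].
  v1: (1-0.092)·(4.14,1.36) + 0.092·(2.56,1.36) = (3.9946,1.3600)
  v2: (1-0.092)·(2.53,4.18) + 0.092·(1.34,2.93) = (2.4205,4.0650)
  v3: (1-0.092)·(-0.51,4.58) + 0.092·(-0.55,4.15) = (-0.5137,4.5404)
  v4: (1-0.092)·(-2.62,4.24) + 0.092·(-2.31,3.97) = (-2.5915,4.2152)
  v5: (1-0.092)·(-2.41,-0.38) + 0.092·(-3.32,-0.03) = (-2.4937,-0.3478)
  v6: (1-0.092)·(-2.17,-4.33) + 0.092·(-1.31,-1.85) = (-2.0909,-4.1018)
  v7: (1-0.092)·(2.91,-3.92) + 0.092·(1.18,-1.32) = (2.7508,-3.6808)
Shoelace sum Σ(x_i·y_{i+1} − x_{i+1}·y_i):
  i=1: 3.9946·4.0650 − 2.4205·1.3600 = +12.9463 (running +12.9463)
  i=2: 2.4205·4.5404 − -0.5137·4.0650 = +13.0783 (running +26.0246)
  i=3: -0.5137·4.2152 − -2.5915·4.5404 = +9.6012 (running +35.6259)
  i=4: -2.5915·-0.3478 − -2.4937·4.2152 = +11.4127 (running +47.0386)
  i=5: -2.4937·-4.1018 − -2.0909·-0.3478 = +9.5016 (running +56.5402)
  i=6: -2.0909·-3.6808 − 2.7508·-4.1018 = +18.9796 (running +75.5199)
  i=7: 2.7508·1.3600 − 3.9946·-3.6808 = +18.4446 (running +93.9645)
Area = |Σ|/2 = |93.9645|/2 = 46.9822

Area at t=0.092: 46.9822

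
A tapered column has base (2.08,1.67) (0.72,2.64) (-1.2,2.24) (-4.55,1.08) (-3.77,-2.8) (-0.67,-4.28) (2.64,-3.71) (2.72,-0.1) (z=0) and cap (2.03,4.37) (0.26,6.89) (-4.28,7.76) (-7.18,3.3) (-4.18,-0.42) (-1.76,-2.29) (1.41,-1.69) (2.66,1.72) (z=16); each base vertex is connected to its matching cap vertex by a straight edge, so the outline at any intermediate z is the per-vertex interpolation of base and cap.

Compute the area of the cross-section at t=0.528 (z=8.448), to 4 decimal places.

Area at t=0.528: 51.6254

Cross-section at t=0.528: each vertex is (1-t)·p0[i] + t·p1[i].
  v1: (1-0.528)·(2.08,1.67) + 0.528·(2.03,4.37) = (2.0536,3.0956)
  v2: (1-0.528)·(0.72,2.64) + 0.528·(0.26,6.89) = (0.4771,4.8840)
  v3: (1-0.528)·(-1.2,2.24) + 0.528·(-4.28,7.76) = (-2.8262,5.1546)
  v4: (1-0.528)·(-4.55,1.08) + 0.528·(-7.18,3.3) = (-5.9386,2.2522)
  v5: (1-0.528)·(-3.77,-2.8) + 0.528·(-4.18,-0.42) = (-3.9865,-1.5434)
  v6: (1-0.528)·(-0.67,-4.28) + 0.528·(-1.76,-2.29) = (-1.2455,-3.2293)
  v7: (1-0.528)·(2.64,-3.71) + 0.528·(1.41,-1.69) = (1.9906,-2.6434)
  v8: (1-0.528)·(2.72,-0.1) + 0.528·(2.66,1.72) = (2.6883,0.8610)
Shoelace sum Σ(x_i·y_{i+1} − x_{i+1}·y_i):
  i=1: 2.0536·4.8840 − 0.4771·3.0956 = +8.5528 (running +8.5528)
  i=2: 0.4771·5.1546 − -2.8262·4.8840 = +16.2627 (running +24.8155)
  i=3: -2.8262·2.2522 − -5.9386·5.1546 = +24.2459 (running +49.0614)
  i=4: -5.9386·-1.5434 − -3.9865·2.2522 = +18.1437 (running +67.2051)
  i=5: -3.9865·-3.2293 − -1.2455·-1.5434 = +10.9512 (running +78.1563)
  i=6: -1.2455·-2.6434 − 1.9906·-3.2293 = +9.7205 (running +87.8768)
  i=7: 1.9906·0.8610 − 2.6883·-2.6434 = +8.8202 (running +96.6970)
  i=8: 2.6883·3.0956 − 2.0536·0.8610 = +6.5539 (running +103.2509)
Area = |Σ|/2 = |103.2509|/2 = 51.6254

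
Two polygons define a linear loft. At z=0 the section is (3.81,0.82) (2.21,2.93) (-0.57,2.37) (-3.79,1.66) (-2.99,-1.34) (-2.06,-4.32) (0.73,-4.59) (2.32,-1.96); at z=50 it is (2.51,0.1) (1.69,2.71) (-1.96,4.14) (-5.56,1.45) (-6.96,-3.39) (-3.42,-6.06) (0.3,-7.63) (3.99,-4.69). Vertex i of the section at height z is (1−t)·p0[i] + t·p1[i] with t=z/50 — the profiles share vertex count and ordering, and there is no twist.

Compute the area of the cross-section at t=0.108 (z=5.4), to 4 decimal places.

Area at t=0.108: 42.1470

Cross-section at t=0.108: each vertex is (1-t)·p0[i] + t·p1[i].
  v1: (1-0.108)·(3.81,0.82) + 0.108·(2.51,0.1) = (3.6696,0.7422)
  v2: (1-0.108)·(2.21,2.93) + 0.108·(1.69,2.71) = (2.1538,2.9062)
  v3: (1-0.108)·(-0.57,2.37) + 0.108·(-1.96,4.14) = (-0.7201,2.5612)
  v4: (1-0.108)·(-3.79,1.66) + 0.108·(-5.56,1.45) = (-3.9812,1.6373)
  v5: (1-0.108)·(-2.99,-1.34) + 0.108·(-6.96,-3.39) = (-3.4188,-1.5614)
  v6: (1-0.108)·(-2.06,-4.32) + 0.108·(-3.42,-6.06) = (-2.2069,-4.5079)
  v7: (1-0.108)·(0.73,-4.59) + 0.108·(0.3,-7.63) = (0.6836,-4.9183)
  v8: (1-0.108)·(2.32,-1.96) + 0.108·(3.99,-4.69) = (2.5004,-2.2548)
Shoelace sum Σ(x_i·y_{i+1} − x_{i+1}·y_i):
  i=1: 3.6696·2.9062 − 2.1538·0.7422 = +9.0661 (running +9.0661)
  i=2: 2.1538·2.5612 − -0.7201·2.9062 = +7.6092 (running +16.6752)
  i=3: -0.7201·1.6373 − -3.9812·2.5612 = +9.0173 (running +25.6926)
  i=4: -3.9812·-1.5614 − -3.4188·1.6373 = +11.8138 (running +37.5064)
  i=5: -3.4188·-4.5079 − -2.2069·-1.5614 = +11.9657 (running +49.4720)
  i=6: -2.2069·-4.9183 − 0.6836·-4.5079 = +13.9356 (running +63.4076)
  i=7: 0.6836·-2.2548 − 2.5004·-4.9183 = +10.7563 (running +74.1639)
  i=8: 2.5004·0.7422 − 3.6696·-2.2548 = +10.1302 (running +84.2941)
Area = |Σ|/2 = |84.2941|/2 = 42.1470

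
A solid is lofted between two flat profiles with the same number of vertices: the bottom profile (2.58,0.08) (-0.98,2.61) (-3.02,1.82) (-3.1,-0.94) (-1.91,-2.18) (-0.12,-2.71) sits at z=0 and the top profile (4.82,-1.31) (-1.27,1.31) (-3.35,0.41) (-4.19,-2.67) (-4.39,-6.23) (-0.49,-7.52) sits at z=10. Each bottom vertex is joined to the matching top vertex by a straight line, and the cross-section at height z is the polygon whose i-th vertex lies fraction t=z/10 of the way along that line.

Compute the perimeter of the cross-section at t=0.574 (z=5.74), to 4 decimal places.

Cross-section at t=0.574: each vertex is (1-t)·p0[i] + t·p1[i].
  v1: (1-0.574)·(2.58,0.08) + 0.574·(4.82,-1.31) = (3.8658,-0.7179)
  v2: (1-0.574)·(-0.98,2.61) + 0.574·(-1.27,1.31) = (-1.1465,1.8638)
  v3: (1-0.574)·(-3.02,1.82) + 0.574·(-3.35,0.41) = (-3.2094,1.0107)
  v4: (1-0.574)·(-3.1,-0.94) + 0.574·(-4.19,-2.67) = (-3.7257,-1.9330)
  v5: (1-0.574)·(-1.91,-2.18) + 0.574·(-4.39,-6.23) = (-3.3335,-4.5047)
  v6: (1-0.574)·(-0.12,-2.71) + 0.574·(-0.49,-7.52) = (-0.3324,-5.4709)
Perimeter = Σ |v_{i+1} − v_i|:
  edge 1→2: √(-5.0122² + 2.5817²) = 5.6380 (running 5.6380)
  edge 2→3: √(-2.0630² + -0.8531²) = 2.2324 (running 7.8704)
  edge 3→4: √(-0.5162² + -2.9437²) = 2.9886 (running 10.8590)
  edge 4→5: √(0.3921² + -2.5717²) = 2.6014 (running 13.4604)
  edge 5→6: √(3.0011² + -0.9662²) = 3.1528 (running 16.6133)
  edge 6→1: √(4.1981² + 4.7531²) = 6.3416 (running 22.9549)
Perimeter = 22.9549

Perimeter at t=0.574: 22.9549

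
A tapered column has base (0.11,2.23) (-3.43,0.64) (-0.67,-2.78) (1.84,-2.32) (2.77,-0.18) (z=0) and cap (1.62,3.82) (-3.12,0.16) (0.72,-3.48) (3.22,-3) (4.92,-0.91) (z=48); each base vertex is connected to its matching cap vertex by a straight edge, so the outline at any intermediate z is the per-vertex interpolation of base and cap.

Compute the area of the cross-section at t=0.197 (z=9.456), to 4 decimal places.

Area at t=0.197: 20.6889

Cross-section at t=0.197: each vertex is (1-t)·p0[i] + t·p1[i].
  v1: (1-0.197)·(0.11,2.23) + 0.197·(1.62,3.82) = (0.4075,2.5432)
  v2: (1-0.197)·(-3.43,0.64) + 0.197·(-3.12,0.16) = (-3.3689,0.5454)
  v3: (1-0.197)·(-0.67,-2.78) + 0.197·(0.72,-3.48) = (-0.3962,-2.9179)
  v4: (1-0.197)·(1.84,-2.32) + 0.197·(3.22,-3) = (2.1119,-2.4540)
  v5: (1-0.197)·(2.77,-0.18) + 0.197·(4.92,-0.91) = (3.1936,-0.3238)
Shoelace sum Σ(x_i·y_{i+1} − x_{i+1}·y_i):
  i=1: 0.4075·0.5454 − -3.3689·2.5432 = +8.7902 (running +8.7902)
  i=2: -3.3689·-2.9179 − -0.3962·0.5454 = +10.0463 (running +18.8365)
  i=3: -0.3962·-2.4540 − 2.1119·-2.9179 = +7.1344 (running +25.9709)
  i=4: 2.1119·-0.3238 − 3.1936·-2.4540 = +7.1530 (running +33.1239)
  i=5: 3.1936·2.5432 − 0.4075·-0.3238 = +8.2539 (running +41.3778)
Area = |Σ|/2 = |41.3778|/2 = 20.6889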